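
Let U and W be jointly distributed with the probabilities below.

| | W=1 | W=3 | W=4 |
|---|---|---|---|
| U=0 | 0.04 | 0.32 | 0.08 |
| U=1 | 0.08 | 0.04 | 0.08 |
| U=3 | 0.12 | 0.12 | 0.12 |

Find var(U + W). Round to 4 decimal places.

E[U] = 1.28,  E[W] = 2.8,  E[UW] = 3.4
var(U) = 3.44 − (1.28)² = 1.8016;  var(W) = 9.04 − (2.8)² = 1.2
cov(U,W) = 3.4 − (1.28)(2.8) = -0.184
var(U + W) = (1)²·1.8016 + (1)²·1.2 + 2·(1)·(1)·-0.184 = 2.6336

2.6336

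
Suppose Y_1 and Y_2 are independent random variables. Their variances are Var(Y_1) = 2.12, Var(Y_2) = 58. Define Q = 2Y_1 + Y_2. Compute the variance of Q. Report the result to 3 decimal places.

66.480

By independence, Var(Q) = (2)²Var(Y_1) + (1)²Var(Y_2)
= (2)²·2.12 + (1)²·58 = 66.48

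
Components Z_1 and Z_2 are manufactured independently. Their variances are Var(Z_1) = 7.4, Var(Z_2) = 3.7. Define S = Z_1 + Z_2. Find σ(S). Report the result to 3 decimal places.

By independence, Var(S) = (1)²Var(Z_1) + (1)²Var(Z_2)
= (1)²·7.4 + (1)²·3.7 = 11.1
σ(S) = √11.1 ≈ 3.332

3.332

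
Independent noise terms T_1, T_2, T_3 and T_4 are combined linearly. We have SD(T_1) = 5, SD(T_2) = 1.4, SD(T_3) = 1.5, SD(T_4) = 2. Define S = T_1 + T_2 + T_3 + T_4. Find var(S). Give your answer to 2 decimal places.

var(T_1) = 25, var(T_2) = 1.96, var(T_3) = 2.25, var(T_4) = 4
By independence, var(S) = (1)²var(T_1) + (1)²var(T_2) + (1)²var(T_3) + (1)²var(T_4)
= (1)²·25 + (1)²·1.96 + (1)²·2.25 + (1)²·4 = 33.21

33.21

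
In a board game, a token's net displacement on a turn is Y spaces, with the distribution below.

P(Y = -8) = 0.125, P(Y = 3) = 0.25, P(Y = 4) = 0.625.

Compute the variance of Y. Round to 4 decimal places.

15.1875

E[Y] = (-8)(0.125) + (3)(0.25) + (4)(0.625) = 2.25
E[Y²] = (-8)²(0.125) + (3)²(0.25) + (4)²(0.625) = 20.25
Var(Y) = E[Y²] − (E[Y])² = 20.25 − (2.25)² = 15.1875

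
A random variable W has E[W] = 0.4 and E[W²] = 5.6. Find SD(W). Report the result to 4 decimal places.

2.3324

var(W) = 5.6 − (0.4)² = 5.44
SD(W) = √5.44 ≈ 2.3324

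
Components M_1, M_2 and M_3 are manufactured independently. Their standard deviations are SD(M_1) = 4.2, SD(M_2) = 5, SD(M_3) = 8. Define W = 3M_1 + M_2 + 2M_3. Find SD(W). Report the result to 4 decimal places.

20.9705

Var(M_1) = 17.64, Var(M_2) = 25, Var(M_3) = 64
By independence, Var(W) = (3)²Var(M_1) + (1)²Var(M_2) + (2)²Var(M_3)
= (3)²·17.64 + (1)²·25 + (2)²·64 = 439.76
SD(W) = √439.76 ≈ 20.9705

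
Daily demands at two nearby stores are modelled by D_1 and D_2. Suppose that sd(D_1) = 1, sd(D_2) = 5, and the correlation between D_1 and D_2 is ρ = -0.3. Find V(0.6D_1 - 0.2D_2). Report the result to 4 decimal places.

V(D_1) = (1)² = 1;  V(D_2) = (5)² = 25
Cov(D_1,D_2) = ρ·sd(D_1)·sd(D_2) = -0.3·1·5 = -1.5
V(0.6D_1 - 0.2D_2) = (0.6)²·V(D_1) + (-0.2)²·V(D_2) + 2·(0.6)·(-0.2)·Cov(D_1,D_2)
= 0.36·1 + 0.04·25 + -0.24·-1.5 = 1.72

1.7200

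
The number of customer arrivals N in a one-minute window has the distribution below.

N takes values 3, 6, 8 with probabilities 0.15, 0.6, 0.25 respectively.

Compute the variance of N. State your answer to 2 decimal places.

2.35

E[N] = (3)(0.15) + (6)(0.6) + (8)(0.25) = 6.05
E[N²] = (3)²(0.15) + (6)²(0.6) + (8)²(0.25) = 38.95
Var(N) = E[N²] − (E[N])² = 38.95 − (6.05)² = 2.3475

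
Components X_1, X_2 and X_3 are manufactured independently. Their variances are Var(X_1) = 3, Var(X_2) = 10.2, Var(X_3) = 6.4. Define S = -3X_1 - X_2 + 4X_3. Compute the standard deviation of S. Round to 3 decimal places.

By independence, Var(S) = (-3)²Var(X_1) + (-1)²Var(X_2) + (4)²Var(X_3)
= (-3)²·3 + (-1)²·10.2 + (4)²·6.4 = 139.6
σ(S) = √139.6 ≈ 11.815

11.815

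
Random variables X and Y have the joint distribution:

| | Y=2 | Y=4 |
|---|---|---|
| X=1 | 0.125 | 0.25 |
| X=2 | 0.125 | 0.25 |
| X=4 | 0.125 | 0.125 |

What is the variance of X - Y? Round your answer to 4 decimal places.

E[X] = 2.125,  E[Y] = 3.25,  E[XY] = 6.75
var(X) = 5.875 − (2.125)² = 1.359375;  var(Y) = 11.5 − (3.25)² = 0.9375
Cov(X,Y) = 6.75 − (2.125)(3.25) = -0.15625
var(X - Y) = (1)²·1.359375 + (-1)²·0.9375 + 2·(1)·(-1)·-0.15625 = 2.609375

2.6094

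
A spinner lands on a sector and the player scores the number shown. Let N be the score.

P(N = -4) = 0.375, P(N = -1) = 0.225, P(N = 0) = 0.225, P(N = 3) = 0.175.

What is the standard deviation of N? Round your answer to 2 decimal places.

E[N] = (-4)(0.375) + (-1)(0.225) + (0)(0.225) + (3)(0.175) = -1.2
E[N²] = (-4)²(0.375) + (-1)²(0.225) + (0)²(0.225) + (3)²(0.175) = 7.8
Var(N) = E[N²] − (E[N])² = 7.8 − (-1.2)² = 6.36
sd(N) = √6.36 ≈ 2.52

2.52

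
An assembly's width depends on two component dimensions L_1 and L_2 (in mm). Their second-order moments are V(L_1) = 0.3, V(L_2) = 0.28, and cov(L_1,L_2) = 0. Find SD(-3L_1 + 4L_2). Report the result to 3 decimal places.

2.680

V(-3L_1 + 4L_2) = (-3)²·V(L_1) + (4)²·V(L_2) + 2·(-3)·(4)·cov(L_1,L_2)
= 9·0.3 + 16·0.28 + -24·0 = 7.18
SD(-3L_1 + 4L_2) = √7.18 ≈ 2.680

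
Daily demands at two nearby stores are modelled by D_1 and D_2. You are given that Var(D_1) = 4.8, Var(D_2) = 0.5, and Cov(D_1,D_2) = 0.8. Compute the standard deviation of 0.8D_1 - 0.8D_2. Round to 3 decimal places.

1.539

Var(0.8D_1 - 0.8D_2) = (0.8)²·Var(D_1) + (-0.8)²·Var(D_2) + 2·(0.8)·(-0.8)·Cov(D_1,D_2)
= 0.64·4.8 + 0.64·0.5 + -1.28·0.8 = 2.368
SD(0.8D_1 - 0.8D_2) = √2.368 ≈ 1.539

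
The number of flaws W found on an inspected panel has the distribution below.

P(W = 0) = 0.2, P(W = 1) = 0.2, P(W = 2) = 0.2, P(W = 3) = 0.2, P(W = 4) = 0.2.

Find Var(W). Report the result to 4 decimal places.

E[W] = (0)(0.2) + (1)(0.2) + (2)(0.2) + (3)(0.2) + (4)(0.2) = 2
E[W²] = (0)²(0.2) + (1)²(0.2) + (2)²(0.2) + (3)²(0.2) + (4)²(0.2) = 6
Var(W) = E[W²] − (E[W])² = 6 − (2)² = 2

2.0000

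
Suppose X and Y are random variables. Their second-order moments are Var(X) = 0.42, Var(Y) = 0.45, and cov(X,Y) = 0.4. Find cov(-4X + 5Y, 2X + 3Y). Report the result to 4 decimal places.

cov(-4X + 5Y, 2X + 3Y) = (-4)(2)Var(X) + (5)(3)Var(Y) + [(-4)(3) + (5)(2)]cov(X,Y)
= -8·0.42 + 15·0.45 + -2·0.4 = 2.59

2.5900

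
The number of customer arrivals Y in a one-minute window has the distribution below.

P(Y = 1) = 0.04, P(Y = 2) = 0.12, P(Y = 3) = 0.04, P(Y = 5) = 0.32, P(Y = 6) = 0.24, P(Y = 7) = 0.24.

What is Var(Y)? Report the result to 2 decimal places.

E[Y] = (1)(0.04) + (2)(0.12) + (3)(0.04) + (5)(0.32) + (6)(0.24) + (7)(0.24) = 5.12
E[Y²] = (1)²(0.04) + (2)²(0.12) + (3)²(0.04) + (5)²(0.32) + (6)²(0.24) + (7)²(0.24) = 29.28
Var(Y) = E[Y²] − (E[Y])² = 29.28 − (5.12)² = 3.0656

3.07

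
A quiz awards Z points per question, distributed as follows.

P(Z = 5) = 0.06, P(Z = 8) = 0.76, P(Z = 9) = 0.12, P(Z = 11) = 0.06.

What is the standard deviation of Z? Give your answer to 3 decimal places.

E[Z] = (5)(0.06) + (8)(0.76) + (9)(0.12) + (11)(0.06) = 8.12
E[Z²] = (5)²(0.06) + (8)²(0.76) + (9)²(0.12) + (11)²(0.06) = 67.12
V(Z) = E[Z²] − (E[Z])² = 67.12 − (8.12)² = 1.1856
σ(Z) = √1.1856 ≈ 1.089

1.089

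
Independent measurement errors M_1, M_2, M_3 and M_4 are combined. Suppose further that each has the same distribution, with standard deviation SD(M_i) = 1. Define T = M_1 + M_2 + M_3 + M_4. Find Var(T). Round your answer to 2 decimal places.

4.00

Var(M_i) = (1)² = 1
By independence, Var(T) = (1)²Var(M_1) + (1)²Var(M_2) + (1)²Var(M_3) + (1)²Var(M_4)
= (1)²·1 + (1)²·1 + (1)²·1 + (1)²·1 = 4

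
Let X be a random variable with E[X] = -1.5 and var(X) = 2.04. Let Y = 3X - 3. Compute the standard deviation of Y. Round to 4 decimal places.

4.2849

var(3X - 3) = (3)²·2.04 = 18.36
SD(Y) = √18.36 ≈ 4.2849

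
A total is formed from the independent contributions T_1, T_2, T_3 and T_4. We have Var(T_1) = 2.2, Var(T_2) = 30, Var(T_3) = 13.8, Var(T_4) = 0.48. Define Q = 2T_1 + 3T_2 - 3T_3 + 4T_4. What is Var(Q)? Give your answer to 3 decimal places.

410.680

By independence, Var(Q) = (2)²Var(T_1) + (3)²Var(T_2) + (-3)²Var(T_3) + (4)²Var(T_4)
= (2)²·2.2 + (3)²·30 + (-3)²·13.8 + (4)²·0.48 = 410.68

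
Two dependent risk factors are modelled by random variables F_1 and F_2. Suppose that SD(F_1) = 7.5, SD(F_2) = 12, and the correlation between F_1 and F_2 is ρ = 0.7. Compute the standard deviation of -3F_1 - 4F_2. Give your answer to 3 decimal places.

V(F_1) = (7.5)² = 56.25;  V(F_2) = (12)² = 144
Cov(F_1,F_2) = ρ·SD(F_1)·SD(F_2) = 0.7·7.5·12 = 63
V(-3F_1 - 4F_2) = (-3)²·V(F_1) + (-4)²·V(F_2) + 2·(-3)·(-4)·Cov(F_1,F_2)
= 9·56.25 + 16·144 + 24·63 = 4322.25
SD(-3F_1 - 4F_2) = √4322.25 ≈ 65.744

65.744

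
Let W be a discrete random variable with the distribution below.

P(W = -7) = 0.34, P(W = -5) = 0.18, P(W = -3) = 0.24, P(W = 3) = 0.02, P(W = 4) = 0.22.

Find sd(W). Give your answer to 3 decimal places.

E[W] = (-7)(0.34) + (-5)(0.18) + (-3)(0.24) + (3)(0.02) + (4)(0.22) = -3.06
E[W²] = (-7)²(0.34) + (-5)²(0.18) + (-3)²(0.24) + (3)²(0.02) + (4)²(0.22) = 27.02
V(W) = E[W²] − (E[W])² = 27.02 − (-3.06)² = 17.6564
sd(W) = √17.6564 ≈ 4.202

4.202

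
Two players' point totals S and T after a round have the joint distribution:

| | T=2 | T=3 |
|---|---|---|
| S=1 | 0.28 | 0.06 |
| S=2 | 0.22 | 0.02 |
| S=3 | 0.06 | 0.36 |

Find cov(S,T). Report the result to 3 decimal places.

E[S] = 2.08,  E[T] = 2.44
E[ST] = 5.34
cov(S,T) = E[ST] − E[S]E[T] = 5.34 − (2.08)(2.44) = 0.2648

0.265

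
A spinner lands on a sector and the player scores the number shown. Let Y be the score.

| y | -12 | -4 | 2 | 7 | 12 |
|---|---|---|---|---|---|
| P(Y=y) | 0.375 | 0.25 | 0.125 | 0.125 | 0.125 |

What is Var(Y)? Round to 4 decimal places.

74.3594

E[Y] = (-12)(0.375) + (-4)(0.25) + (2)(0.125) + (7)(0.125) + (12)(0.125) = -2.875
E[Y²] = (-12)²(0.375) + (-4)²(0.25) + (2)²(0.125) + (7)²(0.125) + (12)²(0.125) = 82.625
Var(Y) = E[Y²] − (E[Y])² = 82.625 − (-2.875)² = 74.359375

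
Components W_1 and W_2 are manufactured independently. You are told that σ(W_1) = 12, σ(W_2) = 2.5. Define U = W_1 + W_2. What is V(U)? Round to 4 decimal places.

150.2500

V(W_1) = 144, V(W_2) = 6.25
By independence, V(U) = (1)²V(W_1) + (1)²V(W_2)
= (1)²·144 + (1)²·6.25 = 150.25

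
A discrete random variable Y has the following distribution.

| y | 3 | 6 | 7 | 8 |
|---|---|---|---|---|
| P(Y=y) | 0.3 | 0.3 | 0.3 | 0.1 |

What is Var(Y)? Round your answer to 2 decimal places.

E[Y] = (3)(0.3) + (6)(0.3) + (7)(0.3) + (8)(0.1) = 5.6
E[Y²] = (3)²(0.3) + (6)²(0.3) + (7)²(0.3) + (8)²(0.1) = 34.6
Var(Y) = E[Y²] − (E[Y])² = 34.6 − (5.6)² = 3.24

3.24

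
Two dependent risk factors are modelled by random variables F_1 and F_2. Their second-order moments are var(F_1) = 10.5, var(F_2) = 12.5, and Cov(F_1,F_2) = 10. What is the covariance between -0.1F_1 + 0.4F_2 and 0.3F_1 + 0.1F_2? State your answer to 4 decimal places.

1.2850

Cov(-0.1F_1 + 0.4F_2, 0.3F_1 + 0.1F_2) = (-0.1)(0.3)var(F_1) + (0.4)(0.1)var(F_2) + [(-0.1)(0.1) + (0.4)(0.3)]Cov(F_1,F_2)
= -0.03·10.5 + 0.04·12.5 + 0.11·10 = 1.285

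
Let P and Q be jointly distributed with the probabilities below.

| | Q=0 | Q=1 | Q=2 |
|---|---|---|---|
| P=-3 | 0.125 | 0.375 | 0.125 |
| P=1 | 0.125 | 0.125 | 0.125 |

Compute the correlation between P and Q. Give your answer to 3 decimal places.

0.000

E[P] = -1.5,  E[Q] = 1
E[PQ] = -1.5
cov(P,Q) = E[PQ] − E[P]E[Q] = -1.5 − (-1.5)(1) = 0
Var(P) = 3.75,  Var(Q) = 0.5
ρ = 0 / √(3.75·0.5) ≈ 0.000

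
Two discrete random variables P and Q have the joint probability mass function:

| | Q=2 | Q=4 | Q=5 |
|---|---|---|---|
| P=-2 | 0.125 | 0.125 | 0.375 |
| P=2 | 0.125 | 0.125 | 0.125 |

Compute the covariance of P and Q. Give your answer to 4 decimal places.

-0.5000

E[P] = -0.5,  E[Q] = 4
E[PQ] = -2.5
cov(P,Q) = E[PQ] − E[P]E[Q] = -2.5 − (-0.5)(4) = -0.5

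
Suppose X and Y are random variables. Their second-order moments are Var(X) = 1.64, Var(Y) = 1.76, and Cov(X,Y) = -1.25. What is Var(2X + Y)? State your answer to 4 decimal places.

Var(2X + Y) = (2)²·Var(X) + (1)²·Var(Y) + 2·(2)·(1)·Cov(X,Y)
= 4·1.64 + 1·1.76 + 4·-1.25 = 3.32

3.3200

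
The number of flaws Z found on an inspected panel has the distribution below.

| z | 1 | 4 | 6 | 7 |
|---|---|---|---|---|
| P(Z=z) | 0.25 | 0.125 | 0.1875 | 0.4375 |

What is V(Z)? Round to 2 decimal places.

E[Z] = (1)(0.25) + (4)(0.125) + (6)(0.1875) + (7)(0.4375) = 4.9375
E[Z²] = (1)²(0.25) + (4)²(0.125) + (6)²(0.1875) + (7)²(0.4375) = 30.4375
V(Z) = E[Z²] − (E[Z])² = 30.4375 − (4.9375)² = 6.05859375

6.06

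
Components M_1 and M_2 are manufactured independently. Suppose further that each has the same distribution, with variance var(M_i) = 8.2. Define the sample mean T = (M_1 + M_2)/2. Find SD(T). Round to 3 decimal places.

2.025

By independence, var(T) = (0.5)²var(M_1) + (0.5)²var(M_2)
= (0.5)²·8.2 + (0.5)²·8.2 = 4.1
SD(T) = √4.1 ≈ 2.025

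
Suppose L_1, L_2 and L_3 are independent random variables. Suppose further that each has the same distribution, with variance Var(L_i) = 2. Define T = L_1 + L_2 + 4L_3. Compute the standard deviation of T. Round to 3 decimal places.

By independence, Var(T) = (1)²Var(L_1) + (1)²Var(L_2) + (4)²Var(L_3)
= (1)²·2 + (1)²·2 + (4)²·2 = 36
SD(T) = √36 ≈ 6.000

6.000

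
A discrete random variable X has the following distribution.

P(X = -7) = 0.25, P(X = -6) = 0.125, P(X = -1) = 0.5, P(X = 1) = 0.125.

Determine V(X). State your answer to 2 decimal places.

E[X] = (-7)(0.25) + (-6)(0.125) + (-1)(0.5) + (1)(0.125) = -2.875
E[X²] = (-7)²(0.25) + (-6)²(0.125) + (-1)²(0.5) + (1)²(0.125) = 17.375
V(X) = E[X²] − (E[X])² = 17.375 − (-2.875)² = 9.109375

9.11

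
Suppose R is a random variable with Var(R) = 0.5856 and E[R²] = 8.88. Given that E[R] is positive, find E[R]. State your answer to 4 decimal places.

2.8800

(E[R])² = E[R²] − Var(R) = 8.88 − 0.5856 = 8.2944
E[R] = √8.2944 = 2.88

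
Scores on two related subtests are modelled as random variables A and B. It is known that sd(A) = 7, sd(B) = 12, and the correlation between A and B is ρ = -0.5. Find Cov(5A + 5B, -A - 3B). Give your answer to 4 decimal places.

-1565.0000

Var(A) = (7)² = 49;  Var(B) = (12)² = 144
Cov(A,B) = ρ·sd(A)·sd(B) = -0.5·7·12 = -42
Cov(5A + 5B, -A - 3B) = (5)(-1)Var(A) + (5)(-3)Var(B) + [(5)(-3) + (5)(-1)]Cov(A,B)
= -5·49 + -15·144 + -20·-42 = -1565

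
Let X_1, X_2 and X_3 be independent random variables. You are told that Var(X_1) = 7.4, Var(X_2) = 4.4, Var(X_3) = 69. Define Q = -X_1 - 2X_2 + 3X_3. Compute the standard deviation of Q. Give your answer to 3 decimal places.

By independence, Var(Q) = (-1)²Var(X_1) + (-2)²Var(X_2) + (3)²Var(X_3)
= (-1)²·7.4 + (-2)²·4.4 + (3)²·69 = 646
SD(Q) = √646 ≈ 25.417

25.417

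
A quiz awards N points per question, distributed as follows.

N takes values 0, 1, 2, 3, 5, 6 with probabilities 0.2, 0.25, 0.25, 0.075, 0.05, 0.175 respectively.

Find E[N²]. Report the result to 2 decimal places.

9.48

E[N²] = (0)²(0.2) + (1)²(0.25) + (2)²(0.25) + (3)²(0.075) + (5)²(0.05) + (6)²(0.175) = 9.475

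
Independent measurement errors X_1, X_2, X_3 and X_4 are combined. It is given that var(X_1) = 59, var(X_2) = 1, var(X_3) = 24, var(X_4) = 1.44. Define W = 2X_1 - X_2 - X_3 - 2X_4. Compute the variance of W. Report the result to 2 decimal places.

266.76

By independence, var(W) = (2)²var(X_1) + (-1)²var(X_2) + (-1)²var(X_3) + (-2)²var(X_4)
= (2)²·59 + (-1)²·1 + (-1)²·24 + (-2)²·1.44 = 266.76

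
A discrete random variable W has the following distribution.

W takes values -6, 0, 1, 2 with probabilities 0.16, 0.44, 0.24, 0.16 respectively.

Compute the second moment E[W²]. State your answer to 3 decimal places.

E[W²] = (-6)²(0.16) + (0)²(0.44) + (1)²(0.24) + (2)²(0.16) = 6.64

6.640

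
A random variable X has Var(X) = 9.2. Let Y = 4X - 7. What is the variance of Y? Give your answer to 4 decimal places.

147.2000

Var(4X - 7) = (4)²·Var(X) = 16·9.2 = 147.2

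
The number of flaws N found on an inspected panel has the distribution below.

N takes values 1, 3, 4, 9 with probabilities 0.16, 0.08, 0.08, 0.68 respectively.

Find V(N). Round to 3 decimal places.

10.454

E[N] = (1)(0.16) + (3)(0.08) + (4)(0.08) + (9)(0.68) = 6.84
E[N²] = (1)²(0.16) + (3)²(0.08) + (4)²(0.08) + (9)²(0.68) = 57.24
V(N) = E[N²] − (E[N])² = 57.24 − (6.84)² = 10.4544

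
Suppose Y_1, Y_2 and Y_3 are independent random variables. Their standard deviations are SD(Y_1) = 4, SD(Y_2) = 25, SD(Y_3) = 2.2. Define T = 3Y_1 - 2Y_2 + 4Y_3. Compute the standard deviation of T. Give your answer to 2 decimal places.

Var(Y_1) = 16, Var(Y_2) = 625, Var(Y_3) = 4.84
By independence, Var(T) = (3)²Var(Y_1) + (-2)²Var(Y_2) + (4)²Var(Y_3)
= (3)²·16 + (-2)²·625 + (4)²·4.84 = 2721.44
SD(T) = √2721.44 ≈ 52.17

52.17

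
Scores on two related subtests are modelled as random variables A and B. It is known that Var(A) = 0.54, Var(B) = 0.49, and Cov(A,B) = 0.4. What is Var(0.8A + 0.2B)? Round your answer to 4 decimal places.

0.4932

Var(0.8A + 0.2B) = (0.8)²·Var(A) + (0.2)²·Var(B) + 2·(0.8)·(0.2)·Cov(A,B)
= 0.64·0.54 + 0.04·0.49 + 0.32·0.4 = 0.4932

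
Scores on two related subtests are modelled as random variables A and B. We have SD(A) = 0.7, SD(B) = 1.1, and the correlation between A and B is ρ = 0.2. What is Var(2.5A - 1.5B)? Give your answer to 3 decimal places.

Var(A) = (0.7)² = 0.49;  Var(B) = (1.1)² = 1.21
Cov(A,B) = ρ·SD(A)·SD(B) = 0.2·0.7·1.1 = 0.154
Var(2.5A - 1.5B) = (2.5)²·Var(A) + (-1.5)²·Var(B) + 2·(2.5)·(-1.5)·Cov(A,B)
= 6.25·0.49 + 2.25·1.21 + -7.5·0.154 = 4.63

4.630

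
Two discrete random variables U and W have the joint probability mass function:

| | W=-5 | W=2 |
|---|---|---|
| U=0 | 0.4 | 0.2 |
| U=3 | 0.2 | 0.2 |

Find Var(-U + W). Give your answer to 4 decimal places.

E[U] = 1.2,  E[W] = -2.2,  E[UW] = -1.8
Var(U) = 3.6 − (1.2)² = 2.16;  Var(W) = 16.6 − (-2.2)² = 11.76
Cov(U,W) = -1.8 − (1.2)(-2.2) = 0.84
Var(-U + W) = (-1)²·2.16 + (1)²·11.76 + 2·(-1)·(1)·0.84 = 12.24

12.2400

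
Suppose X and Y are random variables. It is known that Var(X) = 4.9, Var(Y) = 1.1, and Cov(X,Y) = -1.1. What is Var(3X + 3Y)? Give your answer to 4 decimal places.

34.2000

Var(3X + 3Y) = (3)²·Var(X) + (3)²·Var(Y) + 2·(3)·(3)·Cov(X,Y)
= 9·4.9 + 9·1.1 + 18·-1.1 = 34.2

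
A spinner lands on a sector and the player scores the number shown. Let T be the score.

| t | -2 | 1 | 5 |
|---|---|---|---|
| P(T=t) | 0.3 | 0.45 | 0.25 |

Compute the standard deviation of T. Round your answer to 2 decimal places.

2.59

E[T] = (-2)(0.3) + (1)(0.45) + (5)(0.25) = 1.1
E[T²] = (-2)²(0.3) + (1)²(0.45) + (5)²(0.25) = 7.9
Var(T) = E[T²] − (E[T])² = 7.9 − (1.1)² = 6.69
SD(T) = √6.69 ≈ 2.59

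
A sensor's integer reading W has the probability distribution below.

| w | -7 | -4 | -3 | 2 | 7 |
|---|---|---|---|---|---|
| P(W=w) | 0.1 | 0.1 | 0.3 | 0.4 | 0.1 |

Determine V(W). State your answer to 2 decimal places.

15.45

E[W] = (-7)(0.1) + (-4)(0.1) + (-3)(0.3) + (2)(0.4) + (7)(0.1) = -0.5
E[W²] = (-7)²(0.1) + (-4)²(0.1) + (-3)²(0.3) + (2)²(0.4) + (7)²(0.1) = 15.7
V(W) = E[W²] − (E[W])² = 15.7 − (-0.5)² = 15.45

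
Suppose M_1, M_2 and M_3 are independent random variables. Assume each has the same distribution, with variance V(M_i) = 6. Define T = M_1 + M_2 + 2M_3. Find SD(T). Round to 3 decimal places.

By independence, V(T) = (1)²V(M_1) + (1)²V(M_2) + (2)²V(M_3)
= (1)²·6 + (1)²·6 + (2)²·6 = 36
SD(T) = √36 ≈ 6.000

6.000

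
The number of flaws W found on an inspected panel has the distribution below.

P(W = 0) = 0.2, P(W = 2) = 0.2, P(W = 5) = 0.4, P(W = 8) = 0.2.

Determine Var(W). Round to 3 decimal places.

7.600

E[W] = (0)(0.2) + (2)(0.2) + (5)(0.4) + (8)(0.2) = 4
E[W²] = (0)²(0.2) + (2)²(0.2) + (5)²(0.4) + (8)²(0.2) = 23.6
Var(W) = E[W²] − (E[W])² = 23.6 − (4)² = 7.6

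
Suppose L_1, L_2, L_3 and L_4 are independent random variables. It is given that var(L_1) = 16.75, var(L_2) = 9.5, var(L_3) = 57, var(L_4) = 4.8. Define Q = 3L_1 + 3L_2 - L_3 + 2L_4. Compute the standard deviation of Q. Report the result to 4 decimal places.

By independence, var(Q) = (3)²var(L_1) + (3)²var(L_2) + (-1)²var(L_3) + (2)²var(L_4)
= (3)²·16.75 + (3)²·9.5 + (-1)²·57 + (2)²·4.8 = 312.45
SD(Q) = √312.45 ≈ 17.6763

17.6763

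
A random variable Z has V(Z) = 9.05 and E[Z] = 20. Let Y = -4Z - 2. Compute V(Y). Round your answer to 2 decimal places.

144.80

V(-4Z - 2) = (-4)²·V(Z) = 16·9.05 = 144.8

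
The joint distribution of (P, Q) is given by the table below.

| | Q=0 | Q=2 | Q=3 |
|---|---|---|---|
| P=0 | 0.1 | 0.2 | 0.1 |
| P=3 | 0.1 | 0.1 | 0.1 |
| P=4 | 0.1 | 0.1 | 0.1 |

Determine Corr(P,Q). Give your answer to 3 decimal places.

E[P] = 2.1,  E[Q] = 1.7
E[PQ] = 3.5
Cov(P,Q) = E[PQ] − E[P]E[Q] = 3.5 − (2.1)(1.7) = -0.07
var(P) = 3.09,  var(Q) = 1.41
ρ = -0.07 / √(3.09·1.41) ≈ -0.034

-0.034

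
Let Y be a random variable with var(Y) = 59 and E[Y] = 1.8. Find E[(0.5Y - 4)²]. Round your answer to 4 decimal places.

E[0.5Y - 4] = 0.5·1.8 − 4 = -3.1
var(0.5Y - 4) = (0.5)²·59 = 14.75
E[(0.5Y - 4)²] = var((0.5Y - 4)) + (E[(0.5Y - 4)])² = 14.75 + (-3.1)² = 24.36

24.3600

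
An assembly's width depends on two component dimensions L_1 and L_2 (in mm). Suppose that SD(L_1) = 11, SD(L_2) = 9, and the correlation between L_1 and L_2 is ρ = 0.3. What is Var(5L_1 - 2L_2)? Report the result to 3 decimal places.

Var(L_1) = (11)² = 121;  Var(L_2) = (9)² = 81
Cov(L_1,L_2) = ρ·SD(L_1)·SD(L_2) = 0.3·11·9 = 29.7
Var(5L_1 - 2L_2) = (5)²·Var(L_1) + (-2)²·Var(L_2) + 2·(5)·(-2)·Cov(L_1,L_2)
= 25·121 + 4·81 + -20·29.7 = 2755

2755.000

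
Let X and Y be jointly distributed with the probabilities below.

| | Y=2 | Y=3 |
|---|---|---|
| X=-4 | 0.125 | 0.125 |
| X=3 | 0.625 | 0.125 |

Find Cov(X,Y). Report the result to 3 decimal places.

-0.438

E[X] = 1.25,  E[Y] = 2.25
E[XY] = 2.375
Cov(X,Y) = E[XY] − E[X]E[Y] = 2.375 − (1.25)(2.25) = -0.4375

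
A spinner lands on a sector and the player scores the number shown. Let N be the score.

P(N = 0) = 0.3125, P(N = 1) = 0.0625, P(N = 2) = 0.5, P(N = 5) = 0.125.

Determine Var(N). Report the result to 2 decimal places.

E[N] = (0)(0.3125) + (1)(0.0625) + (2)(0.5) + (5)(0.125) = 1.6875
E[N²] = (0)²(0.3125) + (1)²(0.0625) + (2)²(0.5) + (5)²(0.125) = 5.1875
Var(N) = E[N²] − (E[N])² = 5.1875 − (1.6875)² = 2.33984375

2.34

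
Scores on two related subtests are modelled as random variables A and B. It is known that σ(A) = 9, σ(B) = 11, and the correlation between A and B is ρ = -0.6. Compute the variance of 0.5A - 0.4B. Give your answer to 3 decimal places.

63.370

Var(A) = (9)² = 81;  Var(B) = (11)² = 121
Cov(A,B) = ρ·σ(A)·σ(B) = -0.6·9·11 = -59.4
Var(0.5A - 0.4B) = (0.5)²·Var(A) + (-0.4)²·Var(B) + 2·(0.5)·(-0.4)·Cov(A,B)
= 0.25·81 + 0.16·121 + -0.4·-59.4 = 63.37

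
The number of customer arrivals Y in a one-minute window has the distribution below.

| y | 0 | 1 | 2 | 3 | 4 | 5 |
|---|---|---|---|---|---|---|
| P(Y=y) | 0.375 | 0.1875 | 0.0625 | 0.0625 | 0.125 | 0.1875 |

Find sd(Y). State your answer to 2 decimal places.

1.98

E[Y] = (0)(0.375) + (1)(0.1875) + (2)(0.0625) + (3)(0.0625) + (4)(0.125) + (5)(0.1875) = 1.9375
E[Y²] = (0)²(0.375) + (1)²(0.1875) + (2)²(0.0625) + (3)²(0.0625) + (4)²(0.125) + (5)²(0.1875) = 7.6875
Var(Y) = E[Y²] − (E[Y])² = 7.6875 − (1.9375)² = 3.93359375
sd(Y) = √3.93359375 ≈ 1.98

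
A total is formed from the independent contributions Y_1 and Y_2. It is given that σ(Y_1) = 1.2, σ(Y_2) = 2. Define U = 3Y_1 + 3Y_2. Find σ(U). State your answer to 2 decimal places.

Var(Y_1) = 1.44, Var(Y_2) = 4
By independence, Var(U) = (3)²Var(Y_1) + (3)²Var(Y_2)
= (3)²·1.44 + (3)²·4 = 48.96
σ(U) = √48.96 ≈ 7.00

7.00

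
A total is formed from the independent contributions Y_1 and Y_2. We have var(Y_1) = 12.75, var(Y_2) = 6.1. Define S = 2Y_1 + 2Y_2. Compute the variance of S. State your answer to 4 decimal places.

75.4000

By independence, var(S) = (2)²var(Y_1) + (2)²var(Y_2)
= (2)²·12.75 + (2)²·6.1 = 75.4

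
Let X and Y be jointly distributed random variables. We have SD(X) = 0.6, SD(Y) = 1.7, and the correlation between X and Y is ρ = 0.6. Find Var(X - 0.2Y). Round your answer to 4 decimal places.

Var(X) = (0.6)² = 0.36;  Var(Y) = (1.7)² = 2.89
Cov(X,Y) = ρ·SD(X)·SD(Y) = 0.6·0.6·1.7 = 0.612
Var(X - 0.2Y) = (1)²·Var(X) + (-0.2)²·Var(Y) + 2·(1)·(-0.2)·Cov(X,Y)
= 1·0.36 + 0.04·2.89 + -0.4·0.612 = 0.2308

0.2308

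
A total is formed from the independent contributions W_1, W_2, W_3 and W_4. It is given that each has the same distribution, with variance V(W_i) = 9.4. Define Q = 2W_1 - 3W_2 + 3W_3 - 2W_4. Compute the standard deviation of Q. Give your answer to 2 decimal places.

By independence, V(Q) = (2)²V(W_1) + (-3)²V(W_2) + (3)²V(W_3) + (-2)²V(W_4)
= (2)²·9.4 + (-3)²·9.4 + (3)²·9.4 + (-2)²·9.4 = 244.4
sd(Q) = √244.4 ≈ 15.63

15.63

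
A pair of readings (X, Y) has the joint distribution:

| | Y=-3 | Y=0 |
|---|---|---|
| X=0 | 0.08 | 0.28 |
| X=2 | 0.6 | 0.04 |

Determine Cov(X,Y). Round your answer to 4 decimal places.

-0.9888

E[X] = 1.28,  E[Y] = -2.04
E[XY] = -3.6
Cov(X,Y) = E[XY] − E[X]E[Y] = -3.6 − (1.28)(-2.04) = -0.9888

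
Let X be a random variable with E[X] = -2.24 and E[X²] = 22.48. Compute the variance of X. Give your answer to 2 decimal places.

Var(X) = 22.48 − (-2.24)² = 17.4624

17.46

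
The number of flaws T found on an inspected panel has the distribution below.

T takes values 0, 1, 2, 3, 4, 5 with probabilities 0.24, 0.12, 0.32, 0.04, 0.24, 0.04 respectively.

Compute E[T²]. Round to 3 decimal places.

6.600

E[T²] = (0)²(0.24) + (1)²(0.12) + (2)²(0.32) + (3)²(0.04) + (4)²(0.24) + (5)²(0.04) = 6.6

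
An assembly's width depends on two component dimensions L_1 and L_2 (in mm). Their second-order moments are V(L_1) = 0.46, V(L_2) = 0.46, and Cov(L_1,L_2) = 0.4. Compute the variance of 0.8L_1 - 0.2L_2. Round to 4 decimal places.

0.1848

V(0.8L_1 - 0.2L_2) = (0.8)²·V(L_1) + (-0.2)²·V(L_2) + 2·(0.8)·(-0.2)·Cov(L_1,L_2)
= 0.64·0.46 + 0.04·0.46 + -0.32·0.4 = 0.1848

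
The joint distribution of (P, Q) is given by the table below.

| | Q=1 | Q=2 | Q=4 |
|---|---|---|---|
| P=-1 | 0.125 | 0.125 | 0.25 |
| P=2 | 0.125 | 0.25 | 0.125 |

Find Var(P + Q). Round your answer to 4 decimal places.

3.0000

E[P] = 0.5,  E[Q] = 2.5,  E[PQ] = 0.875
Var(P) = 2.5 − (0.5)² = 2.25;  Var(Q) = 7.75 − (2.5)² = 1.5
cov(P,Q) = 0.875 − (0.5)(2.5) = -0.375
Var(P + Q) = (1)²·2.25 + (1)²·1.5 + 2·(1)·(1)·-0.375 = 3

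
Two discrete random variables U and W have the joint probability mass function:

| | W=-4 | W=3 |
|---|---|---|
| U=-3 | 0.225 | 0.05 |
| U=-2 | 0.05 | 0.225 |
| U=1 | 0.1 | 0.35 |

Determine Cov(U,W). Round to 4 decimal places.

2.2969

E[U] = -0.925,  E[W] = 0.375
E[UW] = 1.95
Cov(U,W) = E[UW] − E[U]E[W] = 1.95 − (-0.925)(0.375) = 2.296875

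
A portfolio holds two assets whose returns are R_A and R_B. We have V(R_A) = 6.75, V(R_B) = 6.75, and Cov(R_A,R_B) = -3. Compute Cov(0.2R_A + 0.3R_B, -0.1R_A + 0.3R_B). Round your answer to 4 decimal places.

0.3825

Cov(0.2R_A + 0.3R_B, -0.1R_A + 0.3R_B) = (0.2)(-0.1)V(R_A) + (0.3)(0.3)V(R_B) + [(0.2)(0.3) + (0.3)(-0.1)]Cov(R_A,R_B)
= -0.02·6.75 + 0.09·6.75 + 0.03·-3 = 0.3825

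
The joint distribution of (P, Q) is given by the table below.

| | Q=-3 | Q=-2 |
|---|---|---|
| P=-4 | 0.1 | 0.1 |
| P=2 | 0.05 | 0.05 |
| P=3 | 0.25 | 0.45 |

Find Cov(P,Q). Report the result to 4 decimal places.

E[P] = 1.5,  E[Q] = -2.4
E[PQ] = -3.45
Cov(P,Q) = E[PQ] − E[P]E[Q] = -3.45 − (1.5)(-2.4) = 0.15

0.1500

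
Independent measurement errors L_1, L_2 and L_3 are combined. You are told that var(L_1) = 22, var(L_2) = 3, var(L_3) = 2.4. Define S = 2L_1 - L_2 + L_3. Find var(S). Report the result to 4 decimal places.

By independence, var(S) = (2)²var(L_1) + (-1)²var(L_2) + (1)²var(L_3)
= (2)²·22 + (-1)²·3 + (1)²·2.4 = 93.4

93.4000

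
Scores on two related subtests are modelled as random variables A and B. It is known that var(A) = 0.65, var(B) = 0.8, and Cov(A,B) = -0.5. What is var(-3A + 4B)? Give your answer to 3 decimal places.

var(-3A + 4B) = (-3)²·var(A) + (4)²·var(B) + 2·(-3)·(4)·Cov(A,B)
= 9·0.65 + 16·0.8 + -24·-0.5 = 30.65

30.650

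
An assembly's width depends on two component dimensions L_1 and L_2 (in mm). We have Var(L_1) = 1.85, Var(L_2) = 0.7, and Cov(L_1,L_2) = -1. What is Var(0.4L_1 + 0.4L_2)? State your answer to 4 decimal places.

Var(0.4L_1 + 0.4L_2) = (0.4)²·Var(L_1) + (0.4)²·Var(L_2) + 2·(0.4)·(0.4)·Cov(L_1,L_2)
= 0.16·1.85 + 0.16·0.7 + 0.32·-1 = 0.088

0.0880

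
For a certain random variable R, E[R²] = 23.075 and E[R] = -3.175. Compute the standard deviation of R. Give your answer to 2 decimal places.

Var(R) = 23.075 − (-3.175)² = 12.994375
SD(R) = √12.994375 ≈ 3.60

3.60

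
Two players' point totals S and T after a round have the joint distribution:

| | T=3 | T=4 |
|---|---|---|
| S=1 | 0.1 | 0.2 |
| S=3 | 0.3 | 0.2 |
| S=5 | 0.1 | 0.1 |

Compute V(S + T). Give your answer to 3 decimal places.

E[S] = 2.8,  E[T] = 3.5,  E[ST] = 9.7
V(S) = 9.8 − (2.8)² = 1.96;  V(T) = 12.5 − (3.5)² = 0.25
Cov(S,T) = 9.7 − (2.8)(3.5) = -0.1
V(S + T) = (1)²·1.96 + (1)²·0.25 + 2·(1)·(1)·-0.1 = 2.01

2.010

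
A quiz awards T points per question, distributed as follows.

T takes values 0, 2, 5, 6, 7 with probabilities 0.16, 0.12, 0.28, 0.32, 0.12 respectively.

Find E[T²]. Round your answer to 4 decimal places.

E[T²] = (0)²(0.16) + (2)²(0.12) + (5)²(0.28) + (6)²(0.32) + (7)²(0.12) = 24.88

24.8800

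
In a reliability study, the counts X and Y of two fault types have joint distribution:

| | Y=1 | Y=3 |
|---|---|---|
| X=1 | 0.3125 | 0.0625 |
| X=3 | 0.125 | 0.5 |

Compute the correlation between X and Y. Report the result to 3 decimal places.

E[X] = 2.25,  E[Y] = 2.125
E[XY] = 5.375
Cov(X,Y) = E[XY] − E[X]E[Y] = 5.375 − (2.25)(2.125) = 0.59375
V(X) = 0.9375,  V(Y) = 0.984375
ρ = 0.59375 / √(0.9375·0.984375) ≈ 0.618

0.618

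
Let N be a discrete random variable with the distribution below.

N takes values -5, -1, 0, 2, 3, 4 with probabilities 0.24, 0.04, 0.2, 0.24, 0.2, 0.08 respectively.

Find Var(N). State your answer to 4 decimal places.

10.0544

E[N] = (-5)(0.24) + (-1)(0.04) + (0)(0.2) + (2)(0.24) + (3)(0.2) + (4)(0.08) = 0.16
E[N²] = (-5)²(0.24) + (-1)²(0.04) + (0)²(0.2) + (2)²(0.24) + (3)²(0.2) + (4)²(0.08) = 10.08
Var(N) = E[N²] − (E[N])² = 10.08 − (0.16)² = 10.0544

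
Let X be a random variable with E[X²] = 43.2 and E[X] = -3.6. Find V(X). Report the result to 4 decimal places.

V(X) = 43.2 − (-3.6)² = 30.24

30.2400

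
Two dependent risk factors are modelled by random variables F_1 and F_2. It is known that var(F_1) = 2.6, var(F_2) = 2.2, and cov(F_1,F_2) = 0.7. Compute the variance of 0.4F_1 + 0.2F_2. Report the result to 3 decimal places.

0.616

var(0.4F_1 + 0.2F_2) = (0.4)²·var(F_1) + (0.2)²·var(F_2) + 2·(0.4)·(0.2)·cov(F_1,F_2)
= 0.16·2.6 + 0.04·2.2 + 0.16·0.7 = 0.616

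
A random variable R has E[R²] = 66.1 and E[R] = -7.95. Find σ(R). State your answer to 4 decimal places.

Var(R) = 66.1 − (-7.95)² = 2.8975
σ(R) = √2.8975 ≈ 1.7022

1.7022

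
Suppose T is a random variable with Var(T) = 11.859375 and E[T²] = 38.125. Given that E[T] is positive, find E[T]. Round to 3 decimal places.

5.125

(E[T])² = E[T²] − Var(T) = 38.125 − 11.859375 = 26.265625
E[T] = √26.265625 = 5.125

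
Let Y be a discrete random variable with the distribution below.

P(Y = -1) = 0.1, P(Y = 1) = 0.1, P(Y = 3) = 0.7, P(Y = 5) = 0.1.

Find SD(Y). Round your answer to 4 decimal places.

1.4967

E[Y] = (-1)(0.1) + (1)(0.1) + (3)(0.7) + (5)(0.1) = 2.6
E[Y²] = (-1)²(0.1) + (1)²(0.1) + (3)²(0.7) + (5)²(0.1) = 9
V(Y) = E[Y²] − (E[Y])² = 9 − (2.6)² = 2.24
SD(Y) = √2.24 ≈ 1.4967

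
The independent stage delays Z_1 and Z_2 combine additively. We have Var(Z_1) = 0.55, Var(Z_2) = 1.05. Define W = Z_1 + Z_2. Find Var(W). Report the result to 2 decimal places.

1.60

By independence, Var(W) = (1)²Var(Z_1) + (1)²Var(Z_2)
= (1)²·0.55 + (1)²·1.05 = 1.6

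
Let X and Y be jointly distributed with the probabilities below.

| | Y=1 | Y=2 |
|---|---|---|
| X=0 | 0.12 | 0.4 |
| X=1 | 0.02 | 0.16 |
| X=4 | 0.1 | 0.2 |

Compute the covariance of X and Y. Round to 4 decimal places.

E[X] = 1.38,  E[Y] = 1.76
E[XY] = 2.34
Cov(X,Y) = E[XY] − E[X]E[Y] = 2.34 − (1.38)(1.76) = -0.0888

-0.0888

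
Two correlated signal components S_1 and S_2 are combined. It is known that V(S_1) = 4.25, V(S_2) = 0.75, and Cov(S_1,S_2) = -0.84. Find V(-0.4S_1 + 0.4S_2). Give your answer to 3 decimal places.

V(-0.4S_1 + 0.4S_2) = (-0.4)²·V(S_1) + (0.4)²·V(S_2) + 2·(-0.4)·(0.4)·Cov(S_1,S_2)
= 0.16·4.25 + 0.16·0.75 + -0.32·-0.84 = 1.0688

1.069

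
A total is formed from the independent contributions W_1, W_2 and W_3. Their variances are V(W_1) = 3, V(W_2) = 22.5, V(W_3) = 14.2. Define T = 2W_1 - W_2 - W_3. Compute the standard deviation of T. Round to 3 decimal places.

By independence, V(T) = (2)²V(W_1) + (-1)²V(W_2) + (-1)²V(W_3)
= (2)²·3 + (-1)²·22.5 + (-1)²·14.2 = 48.7
SD(T) = √48.7 ≈ 6.979

6.979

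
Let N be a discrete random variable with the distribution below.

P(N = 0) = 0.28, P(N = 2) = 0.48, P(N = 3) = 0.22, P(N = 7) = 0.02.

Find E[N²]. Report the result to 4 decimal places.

4.8800

E[N²] = (0)²(0.28) + (2)²(0.48) + (3)²(0.22) + (7)²(0.02) = 4.88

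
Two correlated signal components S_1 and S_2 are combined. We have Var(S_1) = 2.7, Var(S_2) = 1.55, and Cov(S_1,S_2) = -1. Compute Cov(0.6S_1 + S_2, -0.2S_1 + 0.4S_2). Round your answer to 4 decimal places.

0.2560

Cov(0.6S_1 + S_2, -0.2S_1 + 0.4S_2) = (0.6)(-0.2)Var(S_1) + (1)(0.4)Var(S_2) + [(0.6)(0.4) + (1)(-0.2)]Cov(S_1,S_2)
= -0.12·2.7 + 0.4·1.55 + 0.04·-1 = 0.256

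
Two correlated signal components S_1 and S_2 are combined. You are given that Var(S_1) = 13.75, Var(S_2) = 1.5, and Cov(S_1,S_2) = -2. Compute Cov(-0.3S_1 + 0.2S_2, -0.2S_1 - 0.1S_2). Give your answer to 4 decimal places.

Cov(-0.3S_1 + 0.2S_2, -0.2S_1 - 0.1S_2) = (-0.3)(-0.2)Var(S_1) + (0.2)(-0.1)Var(S_2) + [(-0.3)(-0.1) + (0.2)(-0.2)]Cov(S_1,S_2)
= 0.06·13.75 + -0.02·1.5 + -0.01·-2 = 0.815

0.8150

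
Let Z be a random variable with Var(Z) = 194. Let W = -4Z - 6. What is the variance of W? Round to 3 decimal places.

Var(-4Z - 6) = (-4)²·Var(Z) = 16·194 = 3104

3104.000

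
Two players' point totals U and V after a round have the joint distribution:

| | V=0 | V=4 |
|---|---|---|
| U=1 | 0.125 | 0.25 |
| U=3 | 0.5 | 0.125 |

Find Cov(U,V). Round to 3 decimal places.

E[U] = 2.25,  E[V] = 1.5
E[UV] = 2.5
Cov(U,V) = E[UV] − E[U]E[V] = 2.5 − (2.25)(1.5) = -0.875

-0.875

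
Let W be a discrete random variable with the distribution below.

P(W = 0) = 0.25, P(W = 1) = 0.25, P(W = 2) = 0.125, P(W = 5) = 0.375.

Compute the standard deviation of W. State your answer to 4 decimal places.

E[W] = (0)(0.25) + (1)(0.25) + (2)(0.125) + (5)(0.375) = 2.375
E[W²] = (0)²(0.25) + (1)²(0.25) + (2)²(0.125) + (5)²(0.375) = 10.125
Var(W) = E[W²] − (E[W])² = 10.125 − (2.375)² = 4.484375
sd(W) = √4.484375 ≈ 2.1176

2.1176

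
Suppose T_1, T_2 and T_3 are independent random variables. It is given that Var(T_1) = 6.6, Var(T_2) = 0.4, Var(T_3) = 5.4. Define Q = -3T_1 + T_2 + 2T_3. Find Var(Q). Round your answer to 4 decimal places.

By independence, Var(Q) = (-3)²Var(T_1) + (1)²Var(T_2) + (2)²Var(T_3)
= (-3)²·6.6 + (1)²·0.4 + (2)²·5.4 = 81.4

81.4000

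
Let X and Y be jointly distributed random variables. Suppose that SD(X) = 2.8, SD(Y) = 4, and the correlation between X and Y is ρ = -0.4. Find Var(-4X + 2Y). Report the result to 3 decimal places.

261.120

Var(X) = (2.8)² = 7.84;  Var(Y) = (4)² = 16
Cov(X,Y) = ρ·SD(X)·SD(Y) = -0.4·2.8·4 = -4.48
Var(-4X + 2Y) = (-4)²·Var(X) + (2)²·Var(Y) + 2·(-4)·(2)·Cov(X,Y)
= 16·7.84 + 4·16 + -16·-4.48 = 261.12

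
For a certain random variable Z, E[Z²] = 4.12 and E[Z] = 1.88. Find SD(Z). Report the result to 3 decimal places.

0.765

Var(Z) = 4.12 − (1.88)² = 0.5856
SD(Z) = √0.5856 ≈ 0.765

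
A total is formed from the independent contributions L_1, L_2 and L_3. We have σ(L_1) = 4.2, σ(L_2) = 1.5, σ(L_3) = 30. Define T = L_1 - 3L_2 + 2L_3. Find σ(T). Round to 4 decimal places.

V(L_1) = 17.64, V(L_2) = 2.25, V(L_3) = 900
By independence, V(T) = (1)²V(L_1) + (-3)²V(L_2) + (2)²V(L_3)
= (1)²·17.64 + (-3)²·2.25 + (2)²·900 = 3637.89
σ(T) = √3637.89 ≈ 60.3149

60.3149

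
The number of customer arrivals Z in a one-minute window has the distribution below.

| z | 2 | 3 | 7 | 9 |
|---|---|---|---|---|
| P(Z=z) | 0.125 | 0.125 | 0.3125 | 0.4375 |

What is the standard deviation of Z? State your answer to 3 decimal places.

2.610

E[Z] = (2)(0.125) + (3)(0.125) + (7)(0.3125) + (9)(0.4375) = 6.75
E[Z²] = (2)²(0.125) + (3)²(0.125) + (7)²(0.3125) + (9)²(0.4375) = 52.375
Var(Z) = E[Z²] − (E[Z])² = 52.375 − (6.75)² = 6.8125
σ(Z) = √6.8125 ≈ 2.610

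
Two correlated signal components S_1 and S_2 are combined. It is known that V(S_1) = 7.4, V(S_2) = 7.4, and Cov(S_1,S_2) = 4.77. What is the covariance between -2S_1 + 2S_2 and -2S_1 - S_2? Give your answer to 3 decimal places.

Cov(-2S_1 + 2S_2, -2S_1 - S_2) = (-2)(-2)V(S_1) + (2)(-1)V(S_2) + [(-2)(-1) + (2)(-2)]Cov(S_1,S_2)
= 4·7.4 + -2·7.4 + -2·4.77 = 5.26

5.260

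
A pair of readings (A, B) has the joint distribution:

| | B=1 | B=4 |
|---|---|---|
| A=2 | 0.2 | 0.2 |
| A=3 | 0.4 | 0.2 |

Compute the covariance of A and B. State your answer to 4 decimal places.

-0.1200

E[A] = 2.6,  E[B] = 2.2
E[AB] = 5.6
Cov(A,B) = E[AB] − E[A]E[B] = 5.6 − (2.6)(2.2) = -0.12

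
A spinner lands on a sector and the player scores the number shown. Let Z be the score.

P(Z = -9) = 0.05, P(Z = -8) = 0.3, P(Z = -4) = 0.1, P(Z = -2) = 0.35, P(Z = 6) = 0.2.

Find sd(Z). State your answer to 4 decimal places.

5.0880

E[Z] = (-9)(0.05) + (-8)(0.3) + (-4)(0.1) + (-2)(0.35) + (6)(0.2) = -2.75
E[Z²] = (-9)²(0.05) + (-8)²(0.3) + (-4)²(0.1) + (-2)²(0.35) + (6)²(0.2) = 33.45
Var(Z) = E[Z²] − (E[Z])² = 33.45 − (-2.75)² = 25.8875
sd(Z) = √25.8875 ≈ 5.0880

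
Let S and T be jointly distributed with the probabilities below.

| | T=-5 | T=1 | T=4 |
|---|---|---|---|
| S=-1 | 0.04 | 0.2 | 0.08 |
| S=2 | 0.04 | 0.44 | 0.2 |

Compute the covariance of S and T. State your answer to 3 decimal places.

E[S] = 1.04,  E[T] = 1.36
E[ST] = 1.76
Cov(S,T) = E[ST] − E[S]E[T] = 1.76 − (1.04)(1.36) = 0.3456

0.346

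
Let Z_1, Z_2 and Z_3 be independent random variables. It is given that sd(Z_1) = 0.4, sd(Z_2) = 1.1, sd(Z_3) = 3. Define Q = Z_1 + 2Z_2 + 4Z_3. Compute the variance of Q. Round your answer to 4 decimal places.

Var(Z_1) = 0.16, Var(Z_2) = 1.21, Var(Z_3) = 9
By independence, Var(Q) = (1)²Var(Z_1) + (2)²Var(Z_2) + (4)²Var(Z_3)
= (1)²·0.16 + (2)²·1.21 + (4)²·9 = 149

149.0000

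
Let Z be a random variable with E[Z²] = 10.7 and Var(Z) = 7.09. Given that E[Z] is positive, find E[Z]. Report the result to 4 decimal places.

(E[Z])² = E[Z²] − Var(Z) = 10.7 − 7.09 = 3.61
E[Z] = √3.61 = 1.9

1.9000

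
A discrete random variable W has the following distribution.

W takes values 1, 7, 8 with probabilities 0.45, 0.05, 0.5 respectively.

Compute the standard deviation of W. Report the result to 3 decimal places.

E[W] = (1)(0.45) + (7)(0.05) + (8)(0.5) = 4.8
E[W²] = (1)²(0.45) + (7)²(0.05) + (8)²(0.5) = 34.9
Var(W) = E[W²] − (E[W])² = 34.9 − (4.8)² = 11.86
sd(W) = √11.86 ≈ 3.444

3.444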